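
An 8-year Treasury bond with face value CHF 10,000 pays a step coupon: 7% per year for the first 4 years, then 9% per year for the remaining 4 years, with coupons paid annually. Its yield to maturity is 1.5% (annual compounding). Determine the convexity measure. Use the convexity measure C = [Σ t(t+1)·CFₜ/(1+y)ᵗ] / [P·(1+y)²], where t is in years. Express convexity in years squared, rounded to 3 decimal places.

With y = 0.015:
  t   CF        PV=CF/(1+0.015)^t    t·PV        t(t+1)·PV
  1       700.00       689.6552       689.6552       1,379.3103
  2       700.00       679.4632     1,358.9264       4,076.7793
  3       700.00       669.4219     2,008.2657       8,033.0627
  4       700.00       659.5290     2,638.1158      13,190.5792
  5       900.00       835.4343     4,177.1715      25,063.0288
  6       900.00       823.0880     4,938.5278      34,569.6949
  7       900.00       810.9241     5,676.4688      45,411.7502
  8    10,900.00     9,676.0512    77,408.4100     696,675.6900
  Σ                 14,843.5669    98,895.5412     828,399.8955
P = 14,843.5669.
Convexity = Σ t(t+1)·PV / [P·(1+y)²] = 828,399.8955 / (14,843.5669 × 1.030225) = 54.17135.

54.171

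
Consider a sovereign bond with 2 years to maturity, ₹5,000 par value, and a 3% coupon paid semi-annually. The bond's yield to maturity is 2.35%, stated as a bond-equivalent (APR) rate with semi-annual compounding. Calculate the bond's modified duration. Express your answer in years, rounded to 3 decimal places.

1.934 years

Periodic yield y = 0.01175. First find Macaulay duration:
  t   CF        PV=CF/(1+0.01175)^t    t·PV
  1        75.00        74.1290        74.1290
  2        75.00        73.2681       146.5362
  3        75.00        72.4172       217.2515
  4     5,075.00     4,843.3203    19,373.2814
  Σ                  5,063.1346    19,811.1981
P = 5,063.1346; Macaulay duration = 19,811.1981 / 5,063.1346 = 3.91283 half-year periods = 1.95642 years.
Modified duration = D_Mac / (1 + y) = 1.95642 / 1.01175 = 1.93370 years.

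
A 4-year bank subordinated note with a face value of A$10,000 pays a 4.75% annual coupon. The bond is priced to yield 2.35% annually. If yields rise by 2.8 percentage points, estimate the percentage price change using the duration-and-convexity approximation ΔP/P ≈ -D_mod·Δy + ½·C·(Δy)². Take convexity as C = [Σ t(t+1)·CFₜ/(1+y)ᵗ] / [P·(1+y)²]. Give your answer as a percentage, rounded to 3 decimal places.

With y = 0.0235:
  t   CF        PV=CF/(1+0.0235)^t    t·PV        t(t+1)·PV
  1       475.00       464.0938       464.0938         928.1876
  2       475.00       453.4380       906.8760       2,720.6280
  3       475.00       443.0269     1,329.0806       5,316.3225
  4    10,475.00     9,545.5871    38,182.3483     190,911.7415
  Σ                 10,906.1457    40,882.3987     199,876.8796
P = 10,906.1457; D_Mac = 3.74857 yrs; D_mod = 3.66250 yrs; C = 17.49507.
Duration effect: -3.66250 × (+0.028) = -0.102550
Convexity effect: 0.5 × 17.49507 × (0.028)² = +0.0068581
ΔP/P ≈ -0.102550 + 0.0068581 = -0.095692 = -9.5692%.

-9.569%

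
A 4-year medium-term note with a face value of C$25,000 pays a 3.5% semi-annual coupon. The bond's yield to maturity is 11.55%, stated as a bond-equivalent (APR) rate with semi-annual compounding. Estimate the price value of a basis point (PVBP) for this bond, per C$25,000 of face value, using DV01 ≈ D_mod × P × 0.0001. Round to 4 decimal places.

Periodic yield y = 0.05775.
  t   CF        PV=CF/(1+0.05775)^t    t·PV
  1       437.50       413.6138       413.6138
  2       437.50       391.0317       782.0634
  3       437.50       369.6826     1,109.0477
  4       437.50       349.4990     1,397.9959
  5       437.50       330.4174     1,652.0869
  6       437.50       312.3776     1,874.2655
  7       437.50       295.3227     2,067.2588
  8    25,437.50    16,233.4248   129,867.3987
  Σ                 18,695.3696   139,163.7308
P = 18,695.3696; D_Mac = 7.44375 half-year periods = 3.72188 yrs; D_mod = 3.51867 yrs.
DV01 ≈ 3.51867 × 18,695.3696 × 0.0001 = 6.578290.

C$6.5783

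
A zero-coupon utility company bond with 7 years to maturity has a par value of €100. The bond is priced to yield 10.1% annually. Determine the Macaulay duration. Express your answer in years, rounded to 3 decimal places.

7.000 years

A zero-coupon bond has a single cash flow at maturity, so its Macaulay duration equals its maturity: 7 years.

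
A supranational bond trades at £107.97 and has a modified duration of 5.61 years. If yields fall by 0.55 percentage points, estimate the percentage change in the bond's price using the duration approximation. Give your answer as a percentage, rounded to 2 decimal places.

Duration approximation: ΔP/P ≈ -D_mod · Δy = -5.61 × (-0.0055) = +0.030855.
As a percentage: +3.0855%.

+3.09%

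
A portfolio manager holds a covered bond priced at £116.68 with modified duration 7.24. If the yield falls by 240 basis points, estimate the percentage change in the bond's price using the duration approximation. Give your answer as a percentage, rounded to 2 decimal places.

+17.38%

Duration approximation: ΔP/P ≈ -D_mod · Δy = -7.24 × (-0.024) = +0.173760.
As a percentage: +17.3760%.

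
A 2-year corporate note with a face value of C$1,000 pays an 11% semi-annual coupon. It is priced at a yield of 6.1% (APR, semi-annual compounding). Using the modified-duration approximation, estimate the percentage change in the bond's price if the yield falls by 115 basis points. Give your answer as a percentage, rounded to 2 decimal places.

Periodic yield y = 0.0305. Modified duration first:
  t   CF        PV=CF/(1+0.0305)^t    t·PV
  1        55.00        53.3721        53.3721
  2        55.00        51.7925       103.5850
  3        55.00        50.2596       150.7787
  4     1,055.00       935.5359     3,742.1438
  Σ                  1,090.9601     4,049.8795
P = 1,090.9601; D_Mac = 3.71222 half-year periods = 1.85611 yrs; D_mod = 1.85611/(1+0.0305) = 1.80117 yrs.
ΔP/P ≈ -D_mod · Δy = -1.80117 × (-0.0115) = +0.020713 = +2.0713%.

+2.07%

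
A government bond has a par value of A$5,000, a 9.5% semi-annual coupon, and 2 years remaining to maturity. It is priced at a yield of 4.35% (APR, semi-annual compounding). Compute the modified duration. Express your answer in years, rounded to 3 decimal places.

1.835 years

Periodic yield y = 0.02175. First find Macaulay duration:
  t   CF        PV=CF/(1+0.02175)^t    t·PV
  1       237.50       232.4443       232.4443
  2       237.50       227.4963       454.9926
  3       237.50       222.6536       667.9607
  4     5,237.50     4,805.5760    19,222.3040
  Σ                  5,488.1702    20,577.7017
P = 5,488.1702; Macaulay duration = 20,577.7017 / 5,488.1702 = 3.74946 half-year periods = 1.87473 years.
Modified duration = D_Mac / (1 + y) = 1.87473 / 1.02175 = 1.83483 years.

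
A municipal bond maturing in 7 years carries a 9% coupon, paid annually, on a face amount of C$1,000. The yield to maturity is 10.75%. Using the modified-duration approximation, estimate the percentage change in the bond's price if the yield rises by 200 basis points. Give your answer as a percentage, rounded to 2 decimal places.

Periodic yield y = 0.1075. Modified duration first:
  t   CF        PV=CF/(1+0.1075)^t    t·PV
  1        90.00        81.2641        81.2641
  2        90.00        73.3762       146.7523
  3        90.00        66.2539       198.7616
  4        90.00        59.8229       239.2917
  5        90.00        54.0162       270.0809
  6        90.00        48.7731       292.6384
  7     1,090.00       533.3599     3,733.5192
  Σ                    916.8662     4,962.3083
P = 916.8662; D_Mac = 5.41225 yrs; D_mod = 5.41225/(1+0.1075) = 4.88691 yrs.
ΔP/P ≈ -D_mod · Δy = -4.88691 × (+0.02) = -0.097738 = -9.7738%.

-9.77%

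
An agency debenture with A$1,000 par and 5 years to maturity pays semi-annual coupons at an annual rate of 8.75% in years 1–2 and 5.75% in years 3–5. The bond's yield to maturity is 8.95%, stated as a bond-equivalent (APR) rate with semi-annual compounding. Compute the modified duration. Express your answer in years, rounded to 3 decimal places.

4.004 years

Periodic yield y = 0.04475. First find Macaulay duration:
  t   CF        PV=CF/(1+0.04475)^t    t·PV
  1        43.75        41.8760        41.8760
  2        43.75        40.0824        80.1647
  3        43.75        38.3655       115.0965
  4        43.75        36.7222       146.8887
  5        28.75        23.0981       115.4904
  6        28.75        22.1087       132.6523
  7        28.75        21.1617       148.1321
  8        28.75        20.2553       162.0424
  9        28.75        19.3877       174.4894
  10    1,028.75       664.0275     6,640.2748
  Σ                    927.0851     7,757.1074
P = 927.0851; Macaulay duration = 7,757.1074 / 927.0851 = 8.36720 half-year periods = 4.18360 years.
Modified duration = D_Mac / (1 + y) = 4.18360 / 1.04475 = 4.00440 years.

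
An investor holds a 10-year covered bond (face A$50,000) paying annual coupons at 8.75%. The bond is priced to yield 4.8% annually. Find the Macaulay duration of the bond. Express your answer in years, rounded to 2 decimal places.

Periodic yield y = 0.048. Discount each cash flow and weight by its year:
  t   CF        PV=CF/(1+0.048)^t    t·PV
  1     4,375.00     4,174.6183     4,174.6183
  2     4,375.00     3,983.4144     7,966.8289
  3     4,375.00     3,800.9680    11,402.9039
  4     4,375.00     3,626.8778    14,507.5113
  5     4,375.00     3,460.7613    17,303.8064
  6     4,375.00     3,302.2531    19,813.5188
  7     4,375.00     3,151.0049    22,057.0343
  8     4,375.00     3,006.6841    24,053.4725
  9     4,375.00     2,868.9733    25,820.7601
  10   54,375.00    34,024.0841   340,240.8412
  Σ                 65,399.6394   487,341.2959
Price P = Σ PV = 65,399.6394.
Macaulay duration = Σ(t·PV) / P = 487,341.2959 / 65,399.6394 = 7.45174 years.

7.45 years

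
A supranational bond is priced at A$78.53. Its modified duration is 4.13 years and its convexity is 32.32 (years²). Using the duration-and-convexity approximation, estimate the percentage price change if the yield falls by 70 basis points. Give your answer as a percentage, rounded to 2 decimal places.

+2.97%

Duration effect: -D_mod·Δy = -4.13 × (-0.007) = +0.028910
Convexity effect: ½·C·(Δy)² = 0.5 × 32.32 × (-0.007)² = +0.00079184
ΔP/P ≈ +0.028910 + 0.00079184 = +0.02970184
= +2.970184%.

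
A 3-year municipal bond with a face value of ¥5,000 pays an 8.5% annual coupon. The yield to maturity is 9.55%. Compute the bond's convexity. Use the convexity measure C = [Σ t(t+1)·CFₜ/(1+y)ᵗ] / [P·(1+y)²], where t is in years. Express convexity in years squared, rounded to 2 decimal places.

With y = 0.0955:
  t   CF        PV=CF/(1+0.0955)^t    t·PV        t(t+1)·PV
  1       425.00       387.9507       387.9507         775.9014
  2       425.00       354.1312       708.2624       2,124.7871
  3     5,425.00     4,126.3171    12,378.9512      49,515.8049
  Σ                  4,868.3990    13,475.1643      52,416.4934
P = 4,868.3990.
Convexity = Σ t(t+1)·PV / [P·(1+y)²] = 52,416.4934 / (4,868.3990 × 1.200120) = 8.97133.

8.97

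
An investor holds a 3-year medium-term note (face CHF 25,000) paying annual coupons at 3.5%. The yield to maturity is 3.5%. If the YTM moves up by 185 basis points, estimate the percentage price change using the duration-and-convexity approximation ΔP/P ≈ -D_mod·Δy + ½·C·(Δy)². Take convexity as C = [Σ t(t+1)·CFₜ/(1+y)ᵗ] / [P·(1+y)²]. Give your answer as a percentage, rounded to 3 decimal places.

With y = 0.035:
  t   CF        PV=CF/(1+0.035)^t    t·PV        t(t+1)·PV
  1       875.00       845.4106       845.4106       1,690.8213
  2       875.00       816.8219     1,633.6437       4,900.9312
  3    25,875.00    23,337.7675    70,013.3025     280,053.2101
  Σ                 25,000.0000    72,492.3569     286,644.9625
P = 25,000.0000; D_Mac = 2.89969 yrs; D_mod = 2.80164 yrs; C = 10.70345.
Duration effect: -2.80164 × (+0.0185) = -0.051830
Convexity effect: 0.5 × 10.70345 × (0.0185)² = +0.0018316
ΔP/P ≈ -0.051830 + 0.0018316 = -0.049999 = -4.9999%.

-5.000%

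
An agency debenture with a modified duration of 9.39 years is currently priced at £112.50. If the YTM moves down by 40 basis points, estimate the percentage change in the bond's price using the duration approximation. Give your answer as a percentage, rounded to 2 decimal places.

Duration approximation: ΔP/P ≈ -D_mod · Δy = -9.39 × (-0.004) = +0.037560.
As a percentage: +3.7560%.

+3.76%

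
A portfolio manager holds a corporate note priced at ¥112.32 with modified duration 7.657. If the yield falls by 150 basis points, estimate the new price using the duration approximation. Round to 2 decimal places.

¥125.22

Duration approximation: ΔP/P ≈ -D_mod · Δy = -7.657 × (-0.015) = +0.114855.
New price ≈ 112.32 × (1 + 0.114855) = 125.2205136.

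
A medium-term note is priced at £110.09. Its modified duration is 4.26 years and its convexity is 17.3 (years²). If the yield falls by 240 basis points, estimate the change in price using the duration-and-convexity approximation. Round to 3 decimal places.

+£11.804

Duration effect: -D_mod·Δy = -4.26 × (-0.024) = +0.102240
Convexity effect: ½·C·(Δy)² = 0.5 × 17.3 × (-0.024)² = +0.0049824
ΔP/P ≈ +0.102240 + 0.0049824 = +0.1072224
ΔP ≈ 110.09 × (+0.1072224) = +11.804114016.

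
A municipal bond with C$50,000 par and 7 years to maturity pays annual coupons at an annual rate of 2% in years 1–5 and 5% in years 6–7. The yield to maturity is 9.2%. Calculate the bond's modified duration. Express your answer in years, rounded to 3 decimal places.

Periodic yield y = 0.092. First find Macaulay duration:
  t   CF        PV=CF/(1+0.092)^t    t·PV
  1     1,000.00       915.7509       915.7509
  2     1,000.00       838.5997     1,677.1995
  3     1,000.00       767.9485     2,303.8454
  4     1,000.00       703.2495     2,812.9981
  5     1,000.00       644.0014     3,220.0070
  6     2,500.00     1,474.3622     8,846.1730
  7    52,500.00    28,353.1186   198,471.8303
  Σ                 33,697.0308   218,247.8042
P = 33,697.0308; Macaulay duration = 218,247.8042 / 33,697.0308 = 6.47677 years.
Modified duration = D_Mac / (1 + y) = 6.47677 / 1.092 = 5.93110 years.

5.931 years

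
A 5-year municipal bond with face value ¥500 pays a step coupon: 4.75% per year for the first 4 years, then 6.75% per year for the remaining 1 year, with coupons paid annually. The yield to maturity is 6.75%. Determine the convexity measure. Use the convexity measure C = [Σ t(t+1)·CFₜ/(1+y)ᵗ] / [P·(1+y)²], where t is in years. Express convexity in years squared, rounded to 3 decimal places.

With y = 0.0675:
  t   CF        PV=CF/(1+0.0675)^t    t·PV        t(t+1)·PV
  1        23.75        22.2482        22.2482          44.4965
  2        23.75        20.8414        41.6829         125.0487
  3        23.75        19.5236        58.5708         234.2832
  4        23.75        18.2891        73.1564         365.7818
  5       533.75       385.0335     1,925.1673      11,551.0037
  Σ                    465.9358     2,120.8256      12,320.6139
P = 465.9358.
Convexity = Σ t(t+1)·PV / [P·(1+y)²] = 12,320.6139 / (465.9358 × 1.139556) = 23.20441.

23.204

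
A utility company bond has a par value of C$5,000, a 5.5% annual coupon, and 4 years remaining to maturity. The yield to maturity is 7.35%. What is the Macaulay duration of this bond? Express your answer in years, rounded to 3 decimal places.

Periodic yield y = 0.0735. Discount each cash flow and weight by its year:
  t   CF        PV=CF/(1+0.0735)^t    t·PV
  1       275.00       256.1714       256.1714
  2       275.00       238.6320       477.2639
  3       275.00       222.2934       666.8802
  4     5,275.00     3,972.0460    15,888.1840
  Σ                  4,689.1427    17,288.4995
Price P = Σ PV = 4,689.1427.
Macaulay duration = Σ(t·PV) / P = 17,288.4995 / 4,689.1427 = 3.68692 years.

3.687 years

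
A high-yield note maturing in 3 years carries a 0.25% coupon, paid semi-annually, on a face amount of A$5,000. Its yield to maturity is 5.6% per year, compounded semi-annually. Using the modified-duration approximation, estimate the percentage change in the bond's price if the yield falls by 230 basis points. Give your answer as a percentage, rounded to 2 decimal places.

+6.69%

Periodic yield y = 0.028. Modified duration first:
  t   CF        PV=CF/(1+0.028)^t    t·PV
  1         6.25         6.0798         6.0798
  2         6.25         5.9142        11.8283
  3         6.25         5.7531        17.2593
  4         6.25         5.5964        22.3855
  5         6.25         5.4440        27.2198
  6     5,006.25     4,241.8357    25,451.0144
  Σ                  4,270.6231    25,535.7870
P = 4,270.6231; D_Mac = 5.97941 half-year periods = 2.98970 yrs; D_mod = 2.98970/(1+0.028) = 2.90827 yrs.
ΔP/P ≈ -D_mod · Δy = -2.90827 × (-0.023) = +0.066890 = +6.6890%.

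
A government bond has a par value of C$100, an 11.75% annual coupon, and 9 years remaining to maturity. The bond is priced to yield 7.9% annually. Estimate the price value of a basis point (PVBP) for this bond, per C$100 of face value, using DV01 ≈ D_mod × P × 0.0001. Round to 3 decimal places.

Periodic yield y = 0.079.
  t   CF        PV=CF/(1+0.079)^t    t·PV
  1        11.75        10.8897        10.8897
  2        11.75        10.0924        20.1848
  3        11.75         9.3535        28.0605
  4        11.75         8.6687        34.6746
  5        11.75         8.0340        40.1699
  6        11.75         7.4458        44.6746
  7        11.75         6.9006        48.3043
  8        11.75         6.3954        51.1630
  9       111.75        56.3708       507.3376
  Σ                    124.1509       785.4590
P = 124.1509; D_Mac = 6.32665 yrs; D_mod = 5.86344 yrs.
DV01 ≈ 5.86344 × 124.1509 × 0.0001 = 0.072795.

C$0.073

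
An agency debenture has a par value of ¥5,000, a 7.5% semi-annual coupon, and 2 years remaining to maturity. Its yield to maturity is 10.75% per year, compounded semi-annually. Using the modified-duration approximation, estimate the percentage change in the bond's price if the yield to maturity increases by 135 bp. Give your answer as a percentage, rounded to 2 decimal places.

Periodic yield y = 0.05375. Modified duration first:
  t   CF        PV=CF/(1+0.05375)^t    t·PV
  1       187.50       177.9359       177.9359
  2       187.50       168.8597       337.7195
  3       187.50       160.2465       480.7395
  4     5,187.50     4,207.3415    16,829.3658
  Σ                  4,714.3836    17,825.7607
P = 4,714.3836; D_Mac = 3.78114 half-year periods = 1.89057 yrs; D_mod = 1.89057/(1+0.05375) = 1.79414 yrs.
ΔP/P ≈ -D_mod · Δy = -1.79414 × (+0.0135) = -0.024221 = -2.4221%.

-2.42%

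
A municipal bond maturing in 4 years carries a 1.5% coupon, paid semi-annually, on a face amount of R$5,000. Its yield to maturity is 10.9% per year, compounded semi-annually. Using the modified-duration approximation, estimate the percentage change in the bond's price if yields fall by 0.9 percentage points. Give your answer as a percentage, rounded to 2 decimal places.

Periodic yield y = 0.0545. Modified duration first:
  t   CF        PV=CF/(1+0.0545)^t    t·PV
  1        37.50        35.5619        35.5619
  2        37.50        33.7239        67.4478
  3        37.50        31.9810        95.9429
  4        37.50        30.3281       121.3123
  5        37.50        28.7606       143.8031
  6        37.50        27.2742       163.6451
  7        37.50        25.8646       181.0520
  8     5,037.50     3,294.9011    26,359.2090
  Σ                  3,508.3953    27,167.9741
P = 3,508.3953; D_Mac = 7.74370 half-year periods = 3.87185 yrs; D_mod = 3.87185/(1+0.0545) = 3.67174 yrs.
ΔP/P ≈ -D_mod · Δy = -3.67174 × (-0.009) = +0.033046 = +3.3046%.

+3.30%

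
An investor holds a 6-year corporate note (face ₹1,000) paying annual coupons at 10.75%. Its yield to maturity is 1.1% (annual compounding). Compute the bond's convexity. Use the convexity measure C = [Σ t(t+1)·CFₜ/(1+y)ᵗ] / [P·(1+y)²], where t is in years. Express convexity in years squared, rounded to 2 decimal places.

31.89

With y = 0.011:
  t   CF        PV=CF/(1+0.011)^t    t·PV        t(t+1)·PV
  1       107.50       106.3304       106.3304         212.6607
  2       107.50       105.1735       210.3469         631.0407
  3       107.50       104.0291       312.0874       1,248.3496
  4       107.50       102.8973       411.5891       2,057.9453
  5       107.50       101.7777       508.8886       3,053.3314
  6     1,107.50     1,037.1386     6,222.8316      43,559.8215
  Σ                  1,557.3465     7,772.0740      50,763.1494
P = 1,557.3465.
Convexity = Σ t(t+1)·PV / [P·(1+y)²] = 50,763.1494 / (1,557.3465 × 1.022121) = 31.89047.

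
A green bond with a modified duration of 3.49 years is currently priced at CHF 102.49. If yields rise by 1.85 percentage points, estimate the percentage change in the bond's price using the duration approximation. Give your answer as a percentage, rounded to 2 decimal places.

-6.46%

Duration approximation: ΔP/P ≈ -D_mod · Δy = -3.49 × (+0.0185) = -0.064565.
As a percentage: -6.4565%.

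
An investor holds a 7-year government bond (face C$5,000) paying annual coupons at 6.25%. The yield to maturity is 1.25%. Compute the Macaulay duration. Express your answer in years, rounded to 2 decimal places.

Periodic yield y = 0.0125. Discount each cash flow and weight by its year:
  t   CF        PV=CF/(1+0.0125)^t    t·PV
  1       312.50       308.6420       308.6420
  2       312.50       304.8316       609.6632
  3       312.50       301.0682       903.2047
  4       312.50       297.3513     1,189.4053
  5       312.50       293.6803     1,468.4017
  6       312.50       290.0546     1,740.3279
  7     5,312.50     4,870.0534    34,090.3735
  Σ                  6,665.6815    40,310.0182
Price P = Σ PV = 6,665.6815.
Macaulay duration = Σ(t·PV) / P = 40,310.0182 / 6,665.6815 = 6.04740 years.

6.05 years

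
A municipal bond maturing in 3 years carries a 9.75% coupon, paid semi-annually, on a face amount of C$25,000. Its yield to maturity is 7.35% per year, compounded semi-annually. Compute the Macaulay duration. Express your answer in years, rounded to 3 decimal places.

2.684 years

Periodic yield y = 0.03675. Discount each cash flow and weight by its period:
  t   CF        PV=CF/(1+0.03675)^t    t·PV
  1     1,218.75     1,175.5486     1,175.5486
  2     1,218.75     1,133.8786     2,267.7571
  3     1,218.75     1,093.6856     3,281.0568
  4     1,218.75     1,054.9174     4,219.6696
  5     1,218.75     1,017.5234     5,087.6170
  6    26,218.75    21,113.8639   126,683.1836
  Σ                 26,589.4175   142,714.8327
Price P = Σ PV = 26,589.4175.
Macaulay duration = Σ(t·PV) / P = 142,714.8327 / 26,589.4175 = 5.36735 half-year periods.
In years: 5.36735 / 2 = 2.68368 years.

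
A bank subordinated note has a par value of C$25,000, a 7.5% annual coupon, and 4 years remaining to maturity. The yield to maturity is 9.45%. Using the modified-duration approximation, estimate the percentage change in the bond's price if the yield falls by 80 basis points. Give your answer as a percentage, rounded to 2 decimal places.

Periodic yield y = 0.0945. Modified duration first:
  t   CF        PV=CF/(1+0.0945)^t    t·PV
  1     1,875.00     1,713.1110     1,713.1110
  2     1,875.00     1,565.1996     3,130.3993
  3     1,875.00     1,430.0591     4,290.1772
  4    26,875.00    18,727.7416    74,910.9665
  Σ                 23,436.1114    84,044.6540
P = 23,436.1114; D_Mac = 3.58612 yrs; D_mod = 3.58612/(1+0.0945) = 3.27649 yrs.
ΔP/P ≈ -D_mod · Δy = -3.27649 × (-0.008) = +0.026212 = +2.6212%.

+2.62%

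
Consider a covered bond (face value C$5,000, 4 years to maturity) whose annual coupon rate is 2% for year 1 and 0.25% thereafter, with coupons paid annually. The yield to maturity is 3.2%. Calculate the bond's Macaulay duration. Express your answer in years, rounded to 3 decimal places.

3.928 years

Periodic yield y = 0.032. Discount each cash flow and weight by its year:
  t   CF        PV=CF/(1+0.032)^t    t·PV
  1       100.00        96.8992        96.8992
  2        12.50        11.7368        23.4736
  3        12.50        11.3729        34.1187
  4     5,012.50     4,419.1180    17,676.4719
  Σ                  4,539.1269    17,830.9635
Price P = Σ PV = 4,539.1269.
Macaulay duration = Σ(t·PV) / P = 17,830.9635 / 4,539.1269 = 3.92828 years.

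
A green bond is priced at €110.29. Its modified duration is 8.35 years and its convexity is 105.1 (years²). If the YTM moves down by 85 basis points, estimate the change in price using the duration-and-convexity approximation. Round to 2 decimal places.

Duration effect: -D_mod·Δy = -8.35 × (-0.0085) = +0.070975
Convexity effect: ½·C·(Δy)² = 0.5 × 105.1 × (-0.0085)² = +0.0037967375
ΔP/P ≈ +0.070975 + 0.0037967375 = +0.0747717375
ΔP ≈ 110.29 × (+0.0747717375) = +8.246574928875.

+€8.25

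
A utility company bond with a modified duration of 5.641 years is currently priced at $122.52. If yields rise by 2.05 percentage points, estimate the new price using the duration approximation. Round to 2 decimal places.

$108.35

Duration approximation: ΔP/P ≈ -D_mod · Δy = -5.641 × (+0.0205) = -0.1156405.
New price ≈ 122.52 × (1 - 0.1156405) = 108.35172594.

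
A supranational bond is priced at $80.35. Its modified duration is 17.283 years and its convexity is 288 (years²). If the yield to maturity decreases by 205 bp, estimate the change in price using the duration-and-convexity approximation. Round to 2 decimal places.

Duration effect: -D_mod·Δy = -17.283 × (-0.0205) = +0.3543015
Convexity effect: ½·C·(Δy)² = 0.5 × 288 × (-0.0205)² = +0.0605160
ΔP/P ≈ +0.3543015 + 0.0605160 = +0.4148175
ΔP ≈ 80.35 × (+0.4148175) = +33.330586125.

+$33.33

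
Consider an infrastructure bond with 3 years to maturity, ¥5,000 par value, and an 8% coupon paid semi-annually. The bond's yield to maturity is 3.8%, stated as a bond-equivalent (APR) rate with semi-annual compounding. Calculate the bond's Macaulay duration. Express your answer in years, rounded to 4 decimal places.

2.7431 years

Periodic yield y = 0.019. Discount each cash flow and weight by its period:
  t   CF        PV=CF/(1+0.019)^t    t·PV
  1       200.00       196.2709       196.2709
  2       200.00       192.6112       385.2225
  3       200.00       189.0199       567.0596
  4       200.00       185.4954       741.9818
  5       200.00       182.0368       910.1838
  6     5,200.00     4,644.7061    27,868.2367
  Σ                  5,590.1403    30,668.9551
Price P = Σ PV = 5,590.1403.
Macaulay duration = Σ(t·PV) / P = 30,668.9551 / 5,590.1403 = 5.48626 half-year periods.
In years: 5.48626 / 2 = 2.74313 years.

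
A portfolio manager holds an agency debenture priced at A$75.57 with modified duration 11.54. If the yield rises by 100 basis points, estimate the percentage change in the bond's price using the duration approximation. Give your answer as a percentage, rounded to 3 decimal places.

-11.540%

Duration approximation: ΔP/P ≈ -D_mod · Δy = -11.54 × (+0.01) = -0.115400.
As a percentage: -11.5400%.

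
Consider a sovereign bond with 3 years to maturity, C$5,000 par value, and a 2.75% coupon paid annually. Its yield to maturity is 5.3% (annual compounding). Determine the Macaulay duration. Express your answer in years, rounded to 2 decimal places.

2.92 years

Periodic yield y = 0.053. Discount each cash flow and weight by its year:
  t   CF        PV=CF/(1+0.053)^t    t·PV
  1       137.50       130.5793       130.5793
  2       137.50       124.0069       248.0139
  3     5,137.50     4,400.1423    13,200.4269
  Σ                  4,654.7285    13,579.0200
Price P = Σ PV = 4,654.7285.
Macaulay duration = Σ(t·PV) / P = 13,579.0200 / 4,654.7285 = 2.91725 years.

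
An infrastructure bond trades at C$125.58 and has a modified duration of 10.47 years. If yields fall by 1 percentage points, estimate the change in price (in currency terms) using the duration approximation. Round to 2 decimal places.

+C$13.15

Duration approximation: ΔP/P ≈ -D_mod · Δy = -10.47 × (-0.01) = +0.104700.
ΔP ≈ 125.58 × (+0.104700) = +13.148226.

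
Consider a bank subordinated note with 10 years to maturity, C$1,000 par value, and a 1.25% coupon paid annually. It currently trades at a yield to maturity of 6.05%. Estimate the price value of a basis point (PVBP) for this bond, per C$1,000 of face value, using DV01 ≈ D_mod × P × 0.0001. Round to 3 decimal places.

C$0.567

Periodic yield y = 0.0605.
  t   CF        PV=CF/(1+0.0605)^t    t·PV
  1        12.50        11.7869        11.7869
  2        12.50        11.1145        22.2289
  3        12.50        10.4804        31.4412
  4        12.50         9.8825        39.5300
  5        12.50         9.3187        46.5936
  6        12.50         8.7871        52.7226
  7        12.50         8.2858        58.0007
  8        12.50         7.8131        62.5050
  9        12.50         7.3674        66.3066
  10    1,012.50       562.7148     5,627.1476
  Σ                    647.5512     6,018.2632
P = 647.5512; D_Mac = 9.29388 yrs; D_mod = 8.76368 yrs.
DV01 ≈ 8.76368 × 647.5512 × 0.0001 = 0.567493.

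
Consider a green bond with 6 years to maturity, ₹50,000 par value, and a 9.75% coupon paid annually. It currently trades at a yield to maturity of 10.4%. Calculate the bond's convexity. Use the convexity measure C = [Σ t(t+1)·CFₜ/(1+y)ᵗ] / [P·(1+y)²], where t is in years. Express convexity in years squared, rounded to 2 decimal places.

With y = 0.104:
  t   CF        PV=CF/(1+0.104)^t    t·PV        t(t+1)·PV
  1     4,875.00     4,415.7609     4,415.7609       8,831.5217
  2     4,875.00     3,999.7834     7,999.5668      23,998.7004
  3     4,875.00     3,622.9922    10,868.9766      43,475.9065
  4     4,875.00     3,281.6958    13,126.7834      65,633.9168
  5     4,875.00     2,972.5506    14,862.7529      89,176.5174
  6    54,875.00    30,308.1964   181,849.1784   1,272,944.2489
  Σ                 48,600.9793   233,123.0190   1,504,060.8117
P = 48,600.9793.
Convexity = Σ t(t+1)·PV / [P·(1+y)²] = 1,504,060.8117 / (48,600.9793 × 1.218816) = 25.39114.

25.39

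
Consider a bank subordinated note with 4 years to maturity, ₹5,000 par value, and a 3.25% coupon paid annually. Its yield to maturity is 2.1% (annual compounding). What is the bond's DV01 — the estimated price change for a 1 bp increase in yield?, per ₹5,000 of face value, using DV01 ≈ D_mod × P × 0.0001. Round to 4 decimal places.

₹1.9522

Periodic yield y = 0.021.
  t   CF        PV=CF/(1+0.021)^t    t·PV
  1       162.50       159.1577       159.1577
  2       162.50       155.8841       311.7682
  3       162.50       152.6779       458.0337
  4     5,162.50     4,750.6944    19,002.7777
  Σ                  5,218.4141    19,931.7373
P = 5,218.4141; D_Mac = 3.81950 yrs; D_mod = 3.74094 yrs.
DV01 ≈ 3.74094 × 5,218.4141 × 0.0001 = 1.952178.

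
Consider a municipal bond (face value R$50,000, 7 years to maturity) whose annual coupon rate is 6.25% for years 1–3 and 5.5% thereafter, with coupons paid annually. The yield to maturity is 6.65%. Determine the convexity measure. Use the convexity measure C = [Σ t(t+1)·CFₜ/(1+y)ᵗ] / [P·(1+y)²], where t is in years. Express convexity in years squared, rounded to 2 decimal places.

With y = 0.0665:
  t   CF        PV=CF/(1+0.0665)^t    t·PV        t(t+1)·PV
  1     3,125.00     2,930.1453     2,930.1453       5,860.2907
  2     3,125.00     2,747.4405     5,494.8811      16,484.6432
  3     3,125.00     2,576.1280     7,728.3841      30,913.5363
  4     2,750.00     2,125.6378     8,502.5510      42,512.7550
  5     2,750.00     1,993.0968     9,965.4841      59,792.9044
  6     2,750.00     1,868.8203    11,212.9216      78,490.4512
  7    52,750.00    33,612.1618   235,285.1326   1,882,281.0609
  Σ                 47,853.4305   281,119.4998   2,116,335.6417
P = 47,853.4305.
Convexity = Σ t(t+1)·PV / [P·(1+y)²] = 2,116,335.6417 / (47,853.4305 × 1.137422) = 38.88210.

38.88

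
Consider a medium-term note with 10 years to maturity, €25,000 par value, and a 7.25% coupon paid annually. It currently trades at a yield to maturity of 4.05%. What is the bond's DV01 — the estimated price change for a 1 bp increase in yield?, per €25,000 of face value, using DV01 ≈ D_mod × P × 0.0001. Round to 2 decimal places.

€23.45

Periodic yield y = 0.0405.
  t   CF        PV=CF/(1+0.0405)^t    t·PV
  1     1,812.50     1,741.9510     1,741.9510
  2     1,812.50     1,674.1480     3,348.2960
  3     1,812.50     1,608.9841     4,826.9524
  4     1,812.50     1,546.3567     6,185.4268
  5     1,812.50     1,486.1669     7,430.8346
  6     1,812.50     1,428.3200     8,569.9198
  7     1,812.50     1,372.7246     9,609.0724
  8     1,812.50     1,319.2932    10,554.3460
  9     1,812.50     1,267.9416    11,411.4745
  10   26,812.50    18,026.7097   180,267.0966
  Σ                 31,472.5958   243,945.3700
P = 31,472.5958; D_Mac = 7.75104 yrs; D_mod = 7.44934 yrs.
DV01 ≈ 7.44934 × 31,472.5958 × 0.0001 = 23.445014.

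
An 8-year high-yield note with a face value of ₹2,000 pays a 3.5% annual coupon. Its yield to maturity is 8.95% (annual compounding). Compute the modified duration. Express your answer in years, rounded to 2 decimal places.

Periodic yield y = 0.0895. First find Macaulay duration:
  t   CF        PV=CF/(1+0.0895)^t    t·PV
  1        70.00        64.2497        64.2497
  2        70.00        58.9717       117.9434
  3        70.00        54.1273       162.3819
  4        70.00        49.6809       198.7234
  5        70.00        45.5997       227.9984
  6        70.00        41.8538       251.1226
  7        70.00        38.4156       268.9091
  8     2,070.00     1,042.6834     8,341.4674
  Σ                  1,395.5820     9,632.7959
P = 1,395.5820; Macaulay duration = 9,632.7959 / 1,395.5820 = 6.90235 years.
Modified duration = D_Mac / (1 + y) = 6.90235 / 1.0895 = 6.33534 years.

6.34 years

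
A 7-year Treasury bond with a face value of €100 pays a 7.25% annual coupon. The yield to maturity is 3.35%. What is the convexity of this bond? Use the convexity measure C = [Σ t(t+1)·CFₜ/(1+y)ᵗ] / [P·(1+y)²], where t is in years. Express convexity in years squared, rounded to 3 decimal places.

41.259

With y = 0.0335:
  t   CF        PV=CF/(1+0.0335)^t    t·PV        t(t+1)·PV
  1         7.25         7.0150         7.0150          14.0300
  2         7.25         6.7876        13.5752          40.7257
  3         7.25         6.5676        19.7028          78.8112
  4         7.25         6.3547        25.4189         127.0943
  5         7.25         6.1487        30.7437         184.4620
  6         7.25         5.9494        35.6966         249.8759
  7       107.25        85.1577       596.1039       4,768.8313
  Σ                    123.9808       728.2560       5,463.8304
P = 123.9808.
Convexity = Σ t(t+1)·PV / [P·(1+y)²] = 5,463.8304 / (123.9808 × 1.068122) = 41.25930.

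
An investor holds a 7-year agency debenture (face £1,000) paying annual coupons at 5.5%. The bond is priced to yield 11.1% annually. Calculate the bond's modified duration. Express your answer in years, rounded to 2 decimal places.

5.22 years

Periodic yield y = 0.111. First find Macaulay duration:
  t   CF        PV=CF/(1+0.111)^t    t·PV
  1        55.00        49.5050        49.5050
  2        55.00        44.5589        89.1178
  3        55.00        40.1070       120.3211
  4        55.00        36.0999       144.3998
  5        55.00        32.4932       162.4660
  6        55.00        29.2468       175.4808
  7     1,055.00       504.9566     3,534.6962
  Σ                    736.9674     4,275.9865
P = 736.9674; Macaulay duration = 4,275.9865 / 736.9674 = 5.80214 years.
Modified duration = D_Mac / (1 + y) = 5.80214 / 1.111 = 5.22245 years.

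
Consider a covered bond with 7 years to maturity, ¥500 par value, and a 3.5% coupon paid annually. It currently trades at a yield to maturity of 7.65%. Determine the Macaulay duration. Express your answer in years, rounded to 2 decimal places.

6.22 years

Periodic yield y = 0.0765. Discount each cash flow and weight by its year:
  t   CF        PV=CF/(1+0.0765)^t    t·PV
  1        17.50        16.2564        16.2564
  2        17.50        15.1011        30.2023
  3        17.50        14.0280        42.0840
  4        17.50        13.0311        52.1245
  5        17.50        12.1051        60.5254
  6        17.50        11.2449        67.4691
  7       517.50       308.8959     2,162.2712
  Σ                    390.6625     2,430.9329
Price P = Σ PV = 390.6625.
Macaulay duration = Σ(t·PV) / P = 2,430.9329 / 390.6625 = 6.22259 years.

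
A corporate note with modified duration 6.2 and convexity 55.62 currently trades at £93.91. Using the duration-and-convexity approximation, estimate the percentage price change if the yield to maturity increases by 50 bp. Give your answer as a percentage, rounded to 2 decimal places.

-3.03%

Duration effect: -D_mod·Δy = -6.2 × (+0.005) = -0.031000
Convexity effect: ½·C·(Δy)² = 0.5 × 55.62 × (0.005)² = +0.00069525
ΔP/P ≈ -0.031000 + 0.00069525 = -0.03030475
= -3.030475%.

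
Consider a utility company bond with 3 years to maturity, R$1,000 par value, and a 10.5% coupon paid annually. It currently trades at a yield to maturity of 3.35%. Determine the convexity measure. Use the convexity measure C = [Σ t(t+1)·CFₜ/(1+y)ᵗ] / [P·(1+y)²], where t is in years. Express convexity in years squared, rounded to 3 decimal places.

9.983

With y = 0.0335:
  t   CF        PV=CF/(1+0.0335)^t    t·PV        t(t+1)·PV
  1       105.00       101.5965       101.5965         203.1930
  2       105.00        98.3034       196.6067         589.8201
  3     1,105.00     1,000.9925     3,002.9776      12,011.9103
  Σ                  1,200.8924     3,301.1808      12,804.9235
P = 1,200.8924.
Convexity = Σ t(t+1)·PV / [P·(1+y)²] = 12,804.9235 / (1,200.8924 × 1.068122) = 9.98279.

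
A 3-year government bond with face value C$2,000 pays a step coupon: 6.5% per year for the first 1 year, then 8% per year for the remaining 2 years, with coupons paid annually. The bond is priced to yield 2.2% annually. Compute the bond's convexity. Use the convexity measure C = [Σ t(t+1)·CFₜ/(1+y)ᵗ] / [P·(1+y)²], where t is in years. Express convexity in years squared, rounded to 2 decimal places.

10.58

With y = 0.022:
  t   CF        PV=CF/(1+0.022)^t    t·PV        t(t+1)·PV
  1       130.00       127.2016       127.2016         254.4031
  2       160.00       153.1857       306.3714         919.1141
  3     2,160.00     2,023.4900     6,070.4700      24,281.8801
  Σ                  2,303.8773     6,504.0430      25,455.3973
P = 2,303.8773.
Convexity = Σ t(t+1)·PV / [P·(1+y)²] = 25,455.3973 / (2,303.8773 × 1.044484) = 10.57837.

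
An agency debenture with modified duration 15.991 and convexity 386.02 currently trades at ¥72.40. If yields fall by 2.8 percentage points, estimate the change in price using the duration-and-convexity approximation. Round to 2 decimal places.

Duration effect: -D_mod·Δy = -15.991 × (-0.028) = +0.447748
Convexity effect: ½·C·(Δy)² = 0.5 × 386.02 × (-0.028)² = +0.15131984
ΔP/P ≈ +0.447748 + 0.15131984 = +0.59906784
ΔP ≈ 72.40 × (+0.59906784) = +43.372511616.

+¥43.37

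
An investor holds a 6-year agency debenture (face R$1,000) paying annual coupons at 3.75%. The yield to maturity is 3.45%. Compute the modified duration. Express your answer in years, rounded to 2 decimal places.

Periodic yield y = 0.0345. First find Macaulay duration:
  t   CF        PV=CF/(1+0.0345)^t    t·PV
  1        37.50        36.2494        36.2494
  2        37.50        35.0405        70.0810
  3        37.50        33.8719       101.6158
  4        37.50        32.7423       130.9692
  5        37.50        31.6504       158.2519
  6     1,037.50       846.4575     5,078.7447
  Σ                  1,016.0119     5,575.9120
P = 1,016.0119; Macaulay duration = 5,575.9120 / 1,016.0119 = 5.48804 years.
Modified duration = D_Mac / (1 + y) = 5.48804 / 1.0345 = 5.30501 years.

5.31 years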